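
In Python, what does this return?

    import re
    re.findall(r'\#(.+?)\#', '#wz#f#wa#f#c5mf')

['wz', 'wa']

Lazy quantifiers expand one character at a time until the remainder of the pattern can match.
`findall` collects group 1 from each match (2 total).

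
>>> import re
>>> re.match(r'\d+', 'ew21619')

None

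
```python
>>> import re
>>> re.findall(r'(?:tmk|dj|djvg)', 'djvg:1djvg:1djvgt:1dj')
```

`|` is ordered: at each position the engine commits to the first alternative that works.
With no groups in the pattern, `findall` gives back each whole match — 4 here.

['dj', 'dj', 'dj', 'dj']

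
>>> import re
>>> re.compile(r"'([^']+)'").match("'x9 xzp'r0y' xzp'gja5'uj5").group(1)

`re.match` only tries the pattern at the start of the string.
The match spans [0:8] → "'x9 xzp'".
Captured: group 1 = 'x9 xzp'.

'x9 xzp'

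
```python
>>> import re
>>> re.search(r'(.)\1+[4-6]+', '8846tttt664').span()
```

A backreference is literal: `\1` must see the identical characters the first group matched.
The match spans [0:4] → '8846'.

(0, 4)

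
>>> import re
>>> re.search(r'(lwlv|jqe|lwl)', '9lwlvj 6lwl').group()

'lwlv'

Alternation isn't longest-match — the leftmost alternative that fits at this position is chosen.
The match spans [1:5] → 'lwlv'.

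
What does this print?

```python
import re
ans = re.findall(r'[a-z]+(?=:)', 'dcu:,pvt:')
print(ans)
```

The positive lookaround only admits positions where the adjacent text matches; those characters stay outside the span.
Scanning left to right: at [0:3] → 'dcu'; at [5:8] → 'pvt'.
With no groups in the pattern, `findall` gives back each whole match — 2 here.

['dcu', 'pvt']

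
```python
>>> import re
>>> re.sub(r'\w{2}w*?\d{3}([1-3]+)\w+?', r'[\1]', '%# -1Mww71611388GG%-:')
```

'%# -[113]8GG%-:'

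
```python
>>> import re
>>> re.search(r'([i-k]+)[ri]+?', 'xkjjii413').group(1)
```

'kjji'

This matches one or more of a character in [i-k] (captured); then one or more of one of [ri] (lazy).
`re.search` scans for the first position where the pattern succeeds.
The match spans [1:6] → 'kjjii'.
Captured: group 1 = 'kjji'.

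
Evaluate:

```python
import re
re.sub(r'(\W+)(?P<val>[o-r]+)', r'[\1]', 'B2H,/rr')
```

'B2H[,/]'

Pattern: one or more of a non-word character (captured); then one or more of a character in [o-r] (captured as 'val').
Matches: at [3:7] → ',/rr'.
The replacement refers to a captured group, so each match is rewritten using its own captured text.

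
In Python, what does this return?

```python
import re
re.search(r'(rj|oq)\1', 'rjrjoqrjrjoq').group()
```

'rjrj'

After group 1 captures some text, `\1` only succeeds where that same text appears again.
The match spans [0:4] → 'rjrj'.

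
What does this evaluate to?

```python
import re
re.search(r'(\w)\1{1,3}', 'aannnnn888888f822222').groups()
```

The match spans [0:2] → 'aa'.
Captured: group 1 = 'a'.

('a',)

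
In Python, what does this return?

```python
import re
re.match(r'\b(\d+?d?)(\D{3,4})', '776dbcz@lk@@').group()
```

Pattern: a word boundary (`\b`, zero-width); then one or more of a digit (lazy), then optionally the literal 'd' (captured); then 3 to 4 of a non-digit (captured).
`re.match` only tries the pattern at the start of the string.
The match spans [0:8] → '776dbcz@'.
Captured: group 1 = '776d', group 2 = 'bcz@'.

'776dbcz@'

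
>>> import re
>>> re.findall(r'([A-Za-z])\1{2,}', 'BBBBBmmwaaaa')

['B', 'a']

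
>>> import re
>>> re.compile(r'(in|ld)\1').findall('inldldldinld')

`\1` is not a pattern — it's the concrete string captured by group 1, re-applied verbatim.
Matches: at [2:6] match 'ldld', group 1 = 'ld'.
One capturing group, so `findall` returns just the captured substring from the one match — 1 in all.

['ld']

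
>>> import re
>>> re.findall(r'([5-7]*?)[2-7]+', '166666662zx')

['']

The pattern matches zero or more of a character in [5-7] (lazy) (captured); then one or more of a character in [2-7].
The `?` after the quantifier makes it lazy — it takes as little as possible before letting the rest of the pattern try.
Walking the string: at [1:9] match '66666662', group 1 = ''.
One capturing group, so `findall` returns just the captured substring from the one match — 1 in all.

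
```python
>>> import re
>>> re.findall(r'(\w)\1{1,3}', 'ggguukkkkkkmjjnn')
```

`\1` is not a pattern — it's the concrete string captured by group 1, re-applied verbatim.
With a single group, `findall` returns only what that group captured — 6 items.

['g', 'u', 'k', 'k', 'j', 'n']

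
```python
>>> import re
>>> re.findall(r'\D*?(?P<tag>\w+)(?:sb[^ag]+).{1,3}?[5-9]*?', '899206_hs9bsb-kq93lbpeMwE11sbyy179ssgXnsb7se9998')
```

This matches zero or more of a non-digit (lazy); then one or more of a word character (captured as 'tag'); then the literal 'sb', then one or more of any character except [ag] (non-capturing group); then 1 to 3 of any character (lazy), then zero or more of a character in [5-9] (lazy).
Scanning left to right: at [0:37] match '899206_hs9bsb-kq93lbpeMwE11sbyy179ssg', group 1 = '899206_hs9b'; at [37:48] match 'Xnsb7se9998', group 1 = 'Xn'.
Because there's exactly one group, `findall` drops the full match and keeps group 1 from each hit.

['899206_hs9b', 'Xn']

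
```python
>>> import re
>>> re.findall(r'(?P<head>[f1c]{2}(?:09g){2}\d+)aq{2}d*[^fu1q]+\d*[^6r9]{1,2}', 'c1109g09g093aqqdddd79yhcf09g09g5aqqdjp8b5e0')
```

['1109g09g093']

This matches exactly 2 of one of [f1c], then the literal '09g' repeated 2 times, then one or more of a digit (captured as 'head'); then the literal 'a', then exactly 2 of the literal 'q', then zero or more of a literal 'd'; then one or more of any character except [fu1q], then zero or more of a digit, then 1 to 2 of any character except [6r9].
Matches: at [1:26] match '1109g09g093aqqdddd79yhcf0', group 1 = '1109g09g093'.
`findall` collects group 1 from the one match (1 total).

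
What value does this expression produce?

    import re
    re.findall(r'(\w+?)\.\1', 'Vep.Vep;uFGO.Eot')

['Vep']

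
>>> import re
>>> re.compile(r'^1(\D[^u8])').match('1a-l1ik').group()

'1a-'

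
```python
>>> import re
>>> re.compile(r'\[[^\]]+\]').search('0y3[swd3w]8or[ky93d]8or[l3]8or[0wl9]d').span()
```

Unlike `match`, `search` isn't anchored — it looks for the pattern anywhere in the string.
The match spans [3:10] → '[swd3w]'.

(3, 10)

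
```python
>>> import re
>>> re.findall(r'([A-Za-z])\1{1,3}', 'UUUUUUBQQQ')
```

['U', 'U', 'Q']

After group 1 captures some text, `\1` only succeeds where that same text appears again.
Walking the string: at [0:4] match 'UUUU', group 1 = 'U'; at [4:6] match 'UU', group 1 = 'U'; at [7:10] match 'QQQ', group 1 = 'Q'.
Because there's exactly one group, `findall` drops the full match and keeps group 1 from each hit.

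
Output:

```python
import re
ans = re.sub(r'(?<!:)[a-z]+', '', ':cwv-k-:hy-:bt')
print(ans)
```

The negative lookahead/lookbehind blocks any match where the forbidden context is present.
Matches: at [2:4] → 'wv'; at [5:6] → 'k'; at [9:10] → 'y'; at [13:14] → 't'.
`sub` substitutes '' at each match site.

:c--:h-:b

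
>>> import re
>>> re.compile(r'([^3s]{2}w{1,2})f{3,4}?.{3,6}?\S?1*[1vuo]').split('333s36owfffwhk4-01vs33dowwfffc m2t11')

Pattern: exactly 2 of any character except [3s], then 1 to 2 of the literal 'w' (captured); then 3 to 4 of a literal 'f' (lazy), then 3 to 6 of any character (lazy); then optionally a non-whitespace character, then zero or more of a literal '1', then one of [1vuo].
With a capturing group present, the delimiter's captured portion is kept in the result list.

['333s3', '6ow', 's33', 'doww', '']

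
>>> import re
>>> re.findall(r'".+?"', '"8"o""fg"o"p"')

['"8"', '""fg"', '"p"']

The `?` after the quantifier makes it lazy — it takes as little as possible before letting the rest of the pattern try.
Matches: at [0:3] → '"8"'; at [4:9] → '""fg"'; at [10:13] → '"p"'.
`findall` yields the raw match text (3 of them) because the pattern has no groups.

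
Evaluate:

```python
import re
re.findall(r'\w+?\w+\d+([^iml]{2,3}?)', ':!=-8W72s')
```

['2s']

This matches one or more of a word character (lazy), then one or more of a word character, then one or more of a digit; then 2 to 3 of any character except [iml] (lazy) (captured).
Scanning left to right: at [4:9] match '8W72s', group 1 = '2s'.
With a single group, `findall` returns only what that group captured — 1 item.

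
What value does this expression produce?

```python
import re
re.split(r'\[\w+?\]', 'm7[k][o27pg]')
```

['m7', '', '']

Each match becomes a cut point; 3 segments remain.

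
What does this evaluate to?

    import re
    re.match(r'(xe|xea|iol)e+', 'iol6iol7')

None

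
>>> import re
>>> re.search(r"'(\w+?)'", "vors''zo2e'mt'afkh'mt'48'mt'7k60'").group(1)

`re.search` tries every starting position until one works.
The match spans [5:11] → "'zo2e'".
Captured: group 1 = 'zo2e'.

'zo2e'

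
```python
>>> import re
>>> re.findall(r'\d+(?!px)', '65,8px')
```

['65']

The negative lookahead/lookbehind blocks any match where the forbidden context is present.
Scanning left to right: at [0:2] → '65'.
`findall` yields the raw match text (1 of them) because the pattern has no groups.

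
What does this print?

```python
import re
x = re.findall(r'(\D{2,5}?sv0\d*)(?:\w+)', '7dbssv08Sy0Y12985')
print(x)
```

The pattern matches 2 to 5 of a non-digit (lazy), then the literal 'sv0', then zero or more of a digit (captured); then one or more of a word character (non-capturing group).
Matches: at [1:17] match 'dbssv08Sy0Y12985', group 1 = 'dbssv08'.
`findall` collects group 1 from the one match (1 total).

['dbssv08']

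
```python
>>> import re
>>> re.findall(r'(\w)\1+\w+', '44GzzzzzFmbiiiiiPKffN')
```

['4']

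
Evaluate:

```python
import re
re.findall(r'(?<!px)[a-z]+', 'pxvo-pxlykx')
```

['pxvo', 'pxlykx']

`(?!…)`/`(?<!…)` only lets a position through if the neighbouring text does NOT match; no characters are consumed.
Since nothing is captured, `findall` lists the 2 matched substrings directly.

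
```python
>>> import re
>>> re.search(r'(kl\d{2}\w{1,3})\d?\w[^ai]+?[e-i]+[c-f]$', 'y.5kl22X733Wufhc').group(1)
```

'kl22X73'

The match spans [3:16] → 'kl22X733Wufhc'.
Captured: group 1 = 'kl22X73'.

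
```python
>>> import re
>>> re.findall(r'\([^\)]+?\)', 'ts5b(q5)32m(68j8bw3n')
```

['(q5)']

No capturing groups, so `findall` returns the 1 full match string.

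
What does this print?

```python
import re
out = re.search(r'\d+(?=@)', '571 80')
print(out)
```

Because the assertion is zero-width, the text it checks is not consumed and won't appear in the result.
Here no position works, so the call returns None.

None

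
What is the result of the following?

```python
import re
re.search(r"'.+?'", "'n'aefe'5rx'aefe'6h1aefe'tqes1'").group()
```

"'n'"

Because the quantifier is non-greedy, it stops expanding at the earliest point where the rest of the pattern can succeed.
Unlike `match`, `search` isn't anchored — it looks for the pattern anywhere in the string.
The match spans [0:3] → "'n'".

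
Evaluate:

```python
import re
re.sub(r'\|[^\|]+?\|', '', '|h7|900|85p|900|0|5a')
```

Matches: at [0:4] → '|h7|'; at [7:12] → '|85p|'; at [15:18] → '|0|'.
Every occurrence is swapped for ''.

'9009005a'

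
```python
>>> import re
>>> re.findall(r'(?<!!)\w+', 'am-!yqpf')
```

A negative assertion filters positions out without eating any characters.
Walking the string: at [0:2] → 'am'; at [5:8] → 'qpf'.
No capturing groups, so `findall` returns the 2 full match strings.

['am', 'qpf']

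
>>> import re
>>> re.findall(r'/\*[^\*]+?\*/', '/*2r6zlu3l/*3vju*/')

['/*3vju*/']

`findall` yields the raw match text (1 of them) because the pattern has no groups.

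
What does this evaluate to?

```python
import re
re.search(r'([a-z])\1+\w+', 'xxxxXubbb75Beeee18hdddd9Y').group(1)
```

'x'

The backreference `\1` re-matches whatever the first group consumed, character for character.
`search` walks the string left to right and returns the first match it finds.
The match spans [0:25] → 'xxxxXubbb75Beeee18hdddd9Y'.
Captured: group 1 = 'x'.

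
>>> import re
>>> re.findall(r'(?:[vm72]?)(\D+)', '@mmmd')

['@mmmd']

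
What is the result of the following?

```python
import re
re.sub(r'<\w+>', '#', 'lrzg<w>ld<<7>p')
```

'lrzg#ld<#p'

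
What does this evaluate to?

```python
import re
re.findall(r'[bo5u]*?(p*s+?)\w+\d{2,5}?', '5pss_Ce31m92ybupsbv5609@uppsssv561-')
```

This matches zero or more of one of [bo5u] (lazy); then zero or more of the literal 'p', then one or more of a literal 's' (lazy) (captured); then one or more of a word character, then 2 to 5 of a digit (lazy).
Walking the string: at [0:23] match '5pss_Ce31m92ybupsbv5609', group 1 = 'ps'; at [24:34] match 'uppsssv561', group 1 = 'pps'.
With a single group, `findall` returns only what that group captured — 2 items.

['ps', 'pps']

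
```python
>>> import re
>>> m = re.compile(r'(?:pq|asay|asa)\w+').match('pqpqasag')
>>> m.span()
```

(0, 8)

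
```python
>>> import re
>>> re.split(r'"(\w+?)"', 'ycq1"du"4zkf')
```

The group in the pattern means `split` returns the separators' captures alongside the pieces.

['ycq1', 'du', '4zkf']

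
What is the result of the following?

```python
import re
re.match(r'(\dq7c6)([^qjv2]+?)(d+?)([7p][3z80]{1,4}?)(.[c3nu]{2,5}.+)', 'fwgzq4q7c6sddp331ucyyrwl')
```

Pattern: a digit, then the literal 'q7', then the literal 'c6' (captured); then one or more of any character except [qjv2] (lazy) (captured); then one or more of a literal 'd' (lazy) (captured); then one of [7p], then 1 to 4 of one of [3z80] (lazy) (captured); then any character, then 2 to 5 of one of [c3nu], then one or more of any character (captured).
`re.match` only tries the pattern at the start of the string.
Here the pattern fails at index 0, so the call returns None.

None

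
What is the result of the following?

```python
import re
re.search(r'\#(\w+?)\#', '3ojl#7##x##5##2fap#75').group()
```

'#7#'

The match spans [4:7] → '#7#'.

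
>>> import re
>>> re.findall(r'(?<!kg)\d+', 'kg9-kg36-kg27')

['6', '7']

A negative assertion filters positions out without eating any characters.
Walking the string: at [7:8] → '6'; at [12:13] → '7'.
With no groups in the pattern, `findall` gives back each whole match — 2 here.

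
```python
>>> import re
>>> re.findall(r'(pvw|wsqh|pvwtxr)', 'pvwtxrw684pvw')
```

Alternation isn't longest-match — the leftmost alternative that fits at this position is chosen.
Matches: at [0:3] match 'pvw', group 1 = 'pvw'; at [10:13] match 'pvw', group 1 = 'pvw'.
`findall` collects group 1 from each match (2 total).

['pvw', 'pvw']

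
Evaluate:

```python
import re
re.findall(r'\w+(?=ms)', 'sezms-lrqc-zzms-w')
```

['sez', 'zz']

The positive lookaround only admits positions where the adjacent text matches; those characters stay outside the span.
No capturing groups, so `findall` returns the 2 full match strings.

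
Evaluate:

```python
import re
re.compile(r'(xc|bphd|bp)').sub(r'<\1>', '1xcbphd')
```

'1<xc><bphd>'

`|` is ordered: at each position the engine commits to the first alternative that works.
Matches: at [1:3] → 'xc'; at [3:7] → 'bphd'.
`\1` in the replacement pulls in group 1's text for each match.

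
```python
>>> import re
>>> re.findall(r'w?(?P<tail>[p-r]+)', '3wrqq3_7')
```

['rqq']

Pattern: optionally a literal 'w'; then one or more of a character in [p-r] (captured as 'tail').
Because there's exactly one group, `findall` drops the full match and keeps group 1 from the one hit.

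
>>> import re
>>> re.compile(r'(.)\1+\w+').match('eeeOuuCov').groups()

('e',)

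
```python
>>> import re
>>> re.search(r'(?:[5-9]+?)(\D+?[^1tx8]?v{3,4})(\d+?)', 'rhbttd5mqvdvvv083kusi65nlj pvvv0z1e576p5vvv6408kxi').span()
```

Lazy quantifiers expand one character at a time until the remainder of the pattern can match.
The match spans [6:15] → '5mqvdvvv0'.

(6, 15)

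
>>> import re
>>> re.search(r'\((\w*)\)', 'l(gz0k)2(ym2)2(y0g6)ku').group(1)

`search` walks the string left to right and returns the first match it finds.
The match spans [1:7] → '(gz0k)'.
Captured: group 1 = 'gz0k'.

'gz0k'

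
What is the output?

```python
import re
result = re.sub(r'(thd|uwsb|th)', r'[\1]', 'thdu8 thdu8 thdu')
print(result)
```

[thd]u8 [thd]u8 [thd]u

Alternation isn't longest-match — the leftmost alternative that fits at this position is chosen.
The replacement refers to a captured group, so each match is rewritten using its own captured text.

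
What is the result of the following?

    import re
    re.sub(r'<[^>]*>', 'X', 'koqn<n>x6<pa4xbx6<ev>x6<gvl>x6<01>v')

'koqnXx6Xx6Xx6Xv'

Each match is replaced by 'X'.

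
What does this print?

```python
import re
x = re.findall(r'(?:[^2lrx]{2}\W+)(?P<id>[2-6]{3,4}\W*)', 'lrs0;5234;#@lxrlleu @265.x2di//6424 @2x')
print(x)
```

['5234;#@', '265.', '6424 @']

This matches exactly 2 of any character except [2lrx], then one or more of a non-word character (non-capturing group); then 3 to 4 of a character in [2-6], then zero or more of a non-word character (captured as 'id').
Scanning left to right: at [2:12] match 's0;5234;#@', group 1 = '5234;#@'; at [17:25] match 'eu @265.', group 1 = '265.'; at [27:37] match 'di//6424 @', group 1 = '6424 @'.
With a single group, `findall` returns only what that group captured — 3 items.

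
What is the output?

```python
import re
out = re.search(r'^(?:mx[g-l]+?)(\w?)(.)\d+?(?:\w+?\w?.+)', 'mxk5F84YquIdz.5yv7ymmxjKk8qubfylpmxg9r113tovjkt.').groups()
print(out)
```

('5', 'F')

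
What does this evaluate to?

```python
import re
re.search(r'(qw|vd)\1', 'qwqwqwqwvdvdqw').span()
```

(0, 4)

The backreference `\1` re-matches whatever the first group consumed, character for character.
`re.search` scans for the first position where the pattern succeeds.
The match spans [0:4] → 'qwqw'.
Captured: group 1 = 'qw'.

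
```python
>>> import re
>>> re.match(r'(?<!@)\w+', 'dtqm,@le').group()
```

`re.match` only tries the pattern at the start of the string.
The match spans [0:4] → 'dtqm'.

'dtqm'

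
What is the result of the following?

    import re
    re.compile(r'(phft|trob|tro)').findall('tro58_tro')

Walking the string: at [0:3] match 'tro', group 1 = 'tro'; at [6:9] match 'tro', group 1 = 'tro'.
One capturing group, so `findall` returns just the captured substring from each match — 2 in all.

['tro', 'tro']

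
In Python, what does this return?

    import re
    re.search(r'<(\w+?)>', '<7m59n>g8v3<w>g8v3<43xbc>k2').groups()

('7m59n',)

The match spans [0:7] → '<7m59n>'.
Captured: group 1 = '7m59n'.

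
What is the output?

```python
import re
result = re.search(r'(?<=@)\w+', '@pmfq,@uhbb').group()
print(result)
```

Lookahead/lookbehind check context without consuming it, so the matched span excludes the asserted characters.
`re.search` tries every starting position until one works.
The match spans [1:5] → 'pmfq'.

pmfq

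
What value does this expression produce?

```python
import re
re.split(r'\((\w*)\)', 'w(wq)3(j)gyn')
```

['w', 'wq', '3', 'j', 'gyn']

With a capturing group present, the delimiter's captured portion is kept in the result list.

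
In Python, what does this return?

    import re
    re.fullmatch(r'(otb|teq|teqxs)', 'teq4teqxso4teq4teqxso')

None

`re.fullmatch` is like wrapping the pattern in `^…$` (in single-line mode).
Here the string isn't matched end-to-end, so the call returns None.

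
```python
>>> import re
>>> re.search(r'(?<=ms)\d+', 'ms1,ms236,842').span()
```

(2, 3)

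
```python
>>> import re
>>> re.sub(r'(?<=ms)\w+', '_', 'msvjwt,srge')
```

'ms_,srge'

The positive lookaround only admits positions where the adjacent text matches; those characters stay outside the span.
Matches: at [2:6] → 'vjwt'.
Every occurrence is swapped for '_'.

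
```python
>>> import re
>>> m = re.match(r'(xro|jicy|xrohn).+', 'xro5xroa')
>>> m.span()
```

With `match`, the pattern is implicitly anchored at the beginning.
The match spans [0:8] → 'xro5xroa'.

(0, 8)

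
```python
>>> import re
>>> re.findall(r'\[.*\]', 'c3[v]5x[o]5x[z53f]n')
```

No capturing groups, so `findall` returns the 1 full match string.

['[v]5x[o]5x[z53f]']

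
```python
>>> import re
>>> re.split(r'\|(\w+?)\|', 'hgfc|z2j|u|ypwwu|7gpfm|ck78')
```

['hgfc', 'z2j', 'u', 'ypwwu', '7gpfm|ck78']

Matches to split on: at [4:9] → '|z2j|'; at [10:17] → '|ypwwu|'.
The group in the pattern means `split` returns the separators' captures alongside the pieces.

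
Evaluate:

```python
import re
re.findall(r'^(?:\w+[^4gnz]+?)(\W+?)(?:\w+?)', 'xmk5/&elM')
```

The pattern matches anchored at the start of the string; then one or more of a word character, then one or more of any character except [4gnz] (lazy) (non-capturing group); then one or more of a non-word character (lazy) (captured); then one or more of a word character (lazy) (non-capturing group).
`findall` collects group 1 from the one match (1 total).

['&']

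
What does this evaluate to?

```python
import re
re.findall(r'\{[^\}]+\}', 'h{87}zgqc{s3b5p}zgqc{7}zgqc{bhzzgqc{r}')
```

Matches: at [1:5] → '{87}'; at [9:16] → '{s3b5p}'; at [20:23] → '{7}'; at [27:38] → '{bhzzgqc{r}'.
Since nothing is captured, `findall` lists the 4 matched substrings directly.

['{87}', '{s3b5p}', '{7}', '{bhzzgqc{r}']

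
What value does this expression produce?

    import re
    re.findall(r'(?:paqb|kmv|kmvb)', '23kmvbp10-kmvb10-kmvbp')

Alternation tries branches left to right and keeps the first one that lets the overall match succeed at that position.
Matches: at [2:5] → 'kmv'; at [10:13] → 'kmv'; at [17:20] → 'kmv'.
Since nothing is captured, `findall` lists the 3 matched substrings directly.

['kmv', 'kmv', 'kmv']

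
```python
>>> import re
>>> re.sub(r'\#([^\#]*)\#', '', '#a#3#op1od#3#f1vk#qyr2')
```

'33qyr2'

Matches: at [0:3] → '#a#'; at [4:11] → '#op1od#'; at [12:18] → '#f1vk#'.
`sub` substitutes '' at each match site.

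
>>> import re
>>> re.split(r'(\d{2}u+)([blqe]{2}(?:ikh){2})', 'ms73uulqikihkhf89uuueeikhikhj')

The group in the pattern means `split` returns the separators' captures alongside the pieces.

['ms73uulqikihkhf', '89uuu', 'eeikhikh', 'j']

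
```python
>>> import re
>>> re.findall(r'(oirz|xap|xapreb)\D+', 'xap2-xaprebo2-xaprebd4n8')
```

['xap', 'xap']

`|` is ordered: at each position the engine commits to the first alternative that works.
Scanning left to right: at [5:12] match 'xaprebo', group 1 = 'xap'; at [14:21] match 'xaprebd', group 1 = 'xap'.
`findall` collects group 1 from each match (2 total).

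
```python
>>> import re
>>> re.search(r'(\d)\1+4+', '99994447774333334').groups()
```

The backreference `\1` re-matches whatever the first group consumed, character for character.
Unlike `match`, `search` isn't anchored — it looks for the pattern anywhere in the string.
The match spans [0:7] → '9999444'.
Captured: group 1 = '9'.

('9',)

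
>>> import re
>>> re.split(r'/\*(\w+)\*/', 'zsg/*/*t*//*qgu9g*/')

Matches to split on: at [5:10] → '/*t*/'; at [10:19] → '/*qgu9g*/'.
With a capturing group present, the delimiter's captured portion is kept in the result list.

['zsg/*', 't', '', 'qgu9g', '']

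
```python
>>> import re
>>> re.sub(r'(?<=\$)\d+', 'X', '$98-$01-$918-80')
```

'$X-$X-$X-80'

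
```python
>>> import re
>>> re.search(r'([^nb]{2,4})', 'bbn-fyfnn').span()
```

(3, 7)

The match spans [3:7] → '-fyf'.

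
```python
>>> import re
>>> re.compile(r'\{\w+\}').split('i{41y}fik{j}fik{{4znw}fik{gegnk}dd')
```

['i', 'fik', 'fik{', 'fik', 'dd']

Matches to split on: at [1:6] → '{41y}'; at [9:12] → '{j}'; at [16:22] → '{4znw}'; at [25:32] → '{gegnk}'.
Splitting on the pattern gives 5 pieces.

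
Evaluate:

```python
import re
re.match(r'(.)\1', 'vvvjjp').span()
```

A backreference is literal: `\1` must see the identical characters the first group matched.
`re.match` won't scan ahead — the pattern has to work from the very first character.
The match spans [0:2] → 'vv'.
Captured: group 1 = 'v'.

(0, 2)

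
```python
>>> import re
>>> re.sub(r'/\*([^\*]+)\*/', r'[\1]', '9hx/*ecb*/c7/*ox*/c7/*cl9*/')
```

'9hx[ecb]c7[ox]c7[cl9]'

Each match is replaced using the text its own group 1 captured.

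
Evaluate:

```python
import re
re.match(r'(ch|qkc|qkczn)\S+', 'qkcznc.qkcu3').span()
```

(0, 12)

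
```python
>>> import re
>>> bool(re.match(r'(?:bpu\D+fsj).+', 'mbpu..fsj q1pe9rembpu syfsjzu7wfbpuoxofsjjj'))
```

False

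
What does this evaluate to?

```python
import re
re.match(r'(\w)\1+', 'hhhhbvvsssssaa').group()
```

'hhhh'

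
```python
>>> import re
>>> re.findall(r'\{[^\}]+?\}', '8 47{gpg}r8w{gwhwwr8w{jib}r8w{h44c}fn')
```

['{gpg}', '{gwhwwr8w{jib}', '{h44c}']

Walking the string: at [4:9] → '{gpg}'; at [12:26] → '{gwhwwr8w{jib}'; at [29:35] → '{h44c}'.
Since nothing is captured, `findall` lists the 3 matched substrings directly.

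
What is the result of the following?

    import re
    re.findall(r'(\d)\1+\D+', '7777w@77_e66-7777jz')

['7', '7', '6', '7']

`\1` has to match the exact text group 1 already captured.
With a single group, `findall` returns only what that group captured — 4 items.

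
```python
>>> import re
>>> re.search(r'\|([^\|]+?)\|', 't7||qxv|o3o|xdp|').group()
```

`re.search` tries every starting position until one works.
The match spans [3:8] → '|qxv|'.
Captured: group 1 = 'qxv'.

'|qxv|'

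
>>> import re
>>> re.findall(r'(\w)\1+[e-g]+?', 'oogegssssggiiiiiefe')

['o', 's', 'i']

The backreference `\1` re-matches whatever the first group consumed, character for character.
Scanning left to right: at [0:3] match 'oog', group 1 = 'o'; at [5:10] match 'ssssg', group 1 = 's'; at [11:17] match 'iiiiie', group 1 = 'i'.
`findall` collects group 1 from each match (3 total).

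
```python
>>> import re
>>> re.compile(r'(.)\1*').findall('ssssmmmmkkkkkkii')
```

['s', 'm', 'k', 'i']

A backreference is literal: `\1` must see the identical characters the first group matched.
Because there's exactly one group, `findall` drops the full match and keeps group 1 from each hit.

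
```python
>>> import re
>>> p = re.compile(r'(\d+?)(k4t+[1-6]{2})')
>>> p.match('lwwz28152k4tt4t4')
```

The pattern matches one or more of a digit (lazy) (captured); then the literal 'k4', then one or more of the literal 't', then exactly 2 of a character in [1-6] (captured).
`match` is anchored at position 0; if the pattern doesn't fit there, it returns None.
Here the pattern fails at index 0, so the call returns None.

None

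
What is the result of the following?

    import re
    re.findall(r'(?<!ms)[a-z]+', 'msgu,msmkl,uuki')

['msgu', 'msmkl', 'uuki']

The negative lookaround is zero-width — it rules out positions where the adjacent text would match, without consuming anything.
Matches: at [0:4] → 'msgu'; at [5:10] → 'msmkl'; at [11:15] → 'uuki'.
`findall` yields the raw match text (3 of them) because the pattern has no groups.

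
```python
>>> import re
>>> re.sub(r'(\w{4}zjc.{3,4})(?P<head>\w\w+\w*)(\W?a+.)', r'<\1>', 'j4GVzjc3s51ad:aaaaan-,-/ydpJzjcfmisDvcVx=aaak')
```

'<j4GVzjc3s51>-,-/<ydpJzjcfmis>'

Pattern: exactly 4 of a word character, then the literal 'zjc', then 3 to 4 of any character (captured); then a word character, then one or more of a word character, then zero or more of a word character (captured as 'head'); then optionally a non-word character, then one or more of the literal 'a', then any character (captured).
Matches: at [0:20] → 'j4GVzjc3s51ad:aaaaan'; at [24:45] → 'ydpJzjcfmisDvcVx=aaak'.
Each match is replaced using the text its own group 1 captured.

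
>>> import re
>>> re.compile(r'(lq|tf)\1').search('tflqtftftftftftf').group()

'tftf'

After group 1 captures some text, `\1` only succeeds where that same text appears again.
`re.search` tries every starting position until one works.
The match spans [4:8] → 'tftf'.
Captured: group 1 = 'tf'.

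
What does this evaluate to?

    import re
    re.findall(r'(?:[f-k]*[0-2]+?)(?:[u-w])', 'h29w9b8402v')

['02v']

Pattern: zero or more of a character in [f-k], then one or more of a character in [0-2] (lazy) (non-capturing group); then a character in [u-w] (non-capturing group).
Scanning left to right: at [8:11] → '02v'.
No capturing groups, so `findall` returns the 1 full match string.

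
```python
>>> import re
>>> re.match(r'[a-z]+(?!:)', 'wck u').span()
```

`match` is anchored at position 0; if the pattern doesn't fit there, it returns None.
The match spans [0:3] → 'wck'.

(0, 3)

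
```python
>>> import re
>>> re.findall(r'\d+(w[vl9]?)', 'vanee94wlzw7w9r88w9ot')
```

The pattern matches one or more of a digit; then a literal 'w', then optionally one of [vl9] (captured).
Because there's exactly one group, `findall` drops the full match and keeps group 1 from each hit.

['wl', 'w9', 'w9']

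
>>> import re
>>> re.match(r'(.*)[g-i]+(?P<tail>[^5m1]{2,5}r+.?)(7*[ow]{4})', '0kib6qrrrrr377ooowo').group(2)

The match spans [0:18] → '0kib6qrrrrr377ooow'.
Captured: group 1 = '0k', group 2 = 'b6qrrrrr3', group 3 = '77ooow'.

'b6qrrrrr3'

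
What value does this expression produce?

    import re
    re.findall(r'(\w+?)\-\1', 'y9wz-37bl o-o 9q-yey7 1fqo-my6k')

['o']

`\1` is not a pattern — it's the concrete string captured by group 1, re-applied verbatim.
Because there's exactly one group, `findall` drops the full match and keeps group 1 from the one hit.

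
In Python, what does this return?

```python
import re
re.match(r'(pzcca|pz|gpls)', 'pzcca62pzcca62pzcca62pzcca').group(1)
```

'pzcca'

Alternation isn't longest-match — the leftmost alternative that fits at this position is chosen.
`match` is anchored at position 0; if the pattern doesn't fit there, it returns None.
The match spans [0:5] → 'pzcca'.
Captured: group 1 = 'pzcca'.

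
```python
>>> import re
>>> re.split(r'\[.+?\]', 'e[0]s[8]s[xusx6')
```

The string is cut at each match, leaving 3 pieces.

['e', 's', 's[xusx6']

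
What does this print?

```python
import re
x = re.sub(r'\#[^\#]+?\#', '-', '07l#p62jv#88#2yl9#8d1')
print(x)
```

Matches: at [3:10] → '#p62jv#'; at [12:18] → '#2yl9#'.
Each match is replaced by '-'.

07l-88-8d1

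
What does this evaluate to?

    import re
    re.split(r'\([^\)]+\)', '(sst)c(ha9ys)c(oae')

Matches to split on: at [0:5] → '(sst)'; at [6:13] → '(ha9ys)'.
Each match becomes a cut point; 3 segments remain.

['', 'c', 'c(oae']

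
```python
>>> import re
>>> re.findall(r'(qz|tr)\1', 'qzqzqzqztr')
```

['qz', 'qz']

The backreference `\1` re-matches whatever the first group consumed, character for character.
Scanning left to right: at [0:4] match 'qzqz', group 1 = 'qz'; at [4:8] match 'qzqz', group 1 = 'qz'.
With a single group, `findall` returns only what that group captured — 2 items.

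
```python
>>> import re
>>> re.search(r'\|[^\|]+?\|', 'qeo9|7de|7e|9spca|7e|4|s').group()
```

'|7de|'

Unlike `match`, `search` isn't anchored — it looks for the pattern anywhere in the string.
The match spans [4:9] → '|7de|'.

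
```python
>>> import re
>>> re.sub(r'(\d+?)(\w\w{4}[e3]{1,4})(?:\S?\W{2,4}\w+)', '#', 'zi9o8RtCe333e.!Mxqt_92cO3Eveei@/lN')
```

'zi#@/lN'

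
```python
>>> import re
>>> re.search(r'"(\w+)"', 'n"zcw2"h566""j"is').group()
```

'"zcw2"'

Unlike `match`, `search` isn't anchored — it looks for the pattern anywhere in the string.
The match spans [1:7] → '"zcw2"'.
Captured: group 1 = 'zcw2'.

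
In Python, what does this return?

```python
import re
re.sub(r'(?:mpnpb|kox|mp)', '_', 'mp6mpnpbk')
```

'_6_k'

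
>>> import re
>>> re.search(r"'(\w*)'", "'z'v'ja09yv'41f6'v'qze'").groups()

Unlike `match`, `search` isn't anchored — it looks for the pattern anywhere in the string.
The match spans [0:3] → "'z'".
Captured: group 1 = 'z'.

('z',)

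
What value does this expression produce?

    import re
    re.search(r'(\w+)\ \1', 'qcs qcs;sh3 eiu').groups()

`\1` has to match the exact text group 1 already captured.
`re.search` scans for the first position where the pattern succeeds.
The match spans [0:7] → 'qcs qcs'.
Captured: group 1 = 'qcs'.

('qcs',)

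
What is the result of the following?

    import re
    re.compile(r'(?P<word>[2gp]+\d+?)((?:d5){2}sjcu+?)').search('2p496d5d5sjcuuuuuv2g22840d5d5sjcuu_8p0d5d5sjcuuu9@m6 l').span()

(0, 13)

A `+?`/`*?`/`{m,n}?` starts at its minimum and grows only as far as needed for what follows to match.
The match spans [0:13] → '2p496d5d5sjcu'.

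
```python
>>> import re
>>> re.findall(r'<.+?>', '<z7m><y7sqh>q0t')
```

With no groups in the pattern, `findall` gives back each whole match — 2 here.

['<z7m>', '<y7sqh>']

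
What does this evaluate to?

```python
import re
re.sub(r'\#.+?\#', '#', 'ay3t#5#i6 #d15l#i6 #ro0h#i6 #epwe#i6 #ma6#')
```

Each match is replaced by '#'.

'ay3t#i6 #i6 #i6 #i6 #'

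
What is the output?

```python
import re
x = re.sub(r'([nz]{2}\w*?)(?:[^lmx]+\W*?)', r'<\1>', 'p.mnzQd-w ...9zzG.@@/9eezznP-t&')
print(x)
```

p.m<nz>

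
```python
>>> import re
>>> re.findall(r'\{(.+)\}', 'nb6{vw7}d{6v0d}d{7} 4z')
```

`findall` collects group 1 from the one match (1 total).

['vw7}d{6v0d}d{7']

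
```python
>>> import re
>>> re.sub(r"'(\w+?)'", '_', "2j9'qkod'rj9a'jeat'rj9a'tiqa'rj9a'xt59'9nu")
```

'2j9_rj9a_rj9a_rj9a_9nu'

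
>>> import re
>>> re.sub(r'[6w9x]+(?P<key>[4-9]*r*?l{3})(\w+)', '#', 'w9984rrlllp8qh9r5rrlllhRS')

'#'

Each match is replaced by '#'.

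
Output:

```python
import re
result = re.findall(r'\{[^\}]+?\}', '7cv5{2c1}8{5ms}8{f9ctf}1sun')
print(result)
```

['{2c1}', '{5ms}', '{f9ctf}']

No capturing groups, so `findall` returns the 3 full match strings.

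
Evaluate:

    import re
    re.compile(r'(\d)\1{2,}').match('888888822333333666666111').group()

`\1` is not a pattern — it's the concrete string captured by group 1, re-applied verbatim.
`re.match` won't scan ahead — the pattern has to work from the very first character.
The match spans [0:7] → '8888888'.
Captured: group 1 = '8'.

'8888888'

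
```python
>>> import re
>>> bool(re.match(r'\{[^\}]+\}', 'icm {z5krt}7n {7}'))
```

False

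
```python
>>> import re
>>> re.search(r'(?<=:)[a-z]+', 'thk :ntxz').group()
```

Lookahead/lookbehind check context without consuming it, so the matched span excludes the asserted characters.
The match spans [5:9] → 'ntxz'.

'ntxz'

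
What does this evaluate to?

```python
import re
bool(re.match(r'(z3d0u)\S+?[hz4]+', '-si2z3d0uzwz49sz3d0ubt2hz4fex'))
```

False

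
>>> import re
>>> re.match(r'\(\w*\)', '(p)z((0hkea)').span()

`re.match` won't scan ahead — the pattern has to work from the very first character.
The match spans [0:3] → '(p)'.

(0, 3)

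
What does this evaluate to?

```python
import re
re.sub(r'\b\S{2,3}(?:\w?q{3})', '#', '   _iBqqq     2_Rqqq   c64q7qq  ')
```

'   #     #   c64q7qq  '

`sub` substitutes '#' at each match site.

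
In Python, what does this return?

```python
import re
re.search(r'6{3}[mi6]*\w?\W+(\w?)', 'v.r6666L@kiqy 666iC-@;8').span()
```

The pattern matches exactly 3 of the literal '6', then zero or more of one of [mi6]; then optionally a word character, then one or more of a non-word character; then optionally a word character (captured).
`search` walks the string left to right and returns the first match it finds.
The match spans [3:10] → '6666L@k'.
Captured: group 1 = 'k'.

(3, 10)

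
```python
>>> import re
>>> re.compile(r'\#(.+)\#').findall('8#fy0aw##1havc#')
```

['fy0aw##1havc']

Walking the string: at [1:15] match '#fy0aw##1havc#', group 1 = 'fy0aw##1havc'.
One capturing group, so `findall` returns just the captured substring from the one match — 1 in all.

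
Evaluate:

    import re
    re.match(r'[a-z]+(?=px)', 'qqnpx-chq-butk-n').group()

'qqn'

The lookaround is zero-width — it requires the adjacent text to match without consuming it, so the asserted text isn't part of the match.
`re.match` only tries the pattern at the start of the string.
The match spans [0:3] → 'qqn'.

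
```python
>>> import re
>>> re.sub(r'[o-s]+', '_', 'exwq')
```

'exw_'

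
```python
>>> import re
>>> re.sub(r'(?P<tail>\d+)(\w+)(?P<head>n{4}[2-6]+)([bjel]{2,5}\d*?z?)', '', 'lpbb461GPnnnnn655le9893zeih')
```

The pattern matches one or more of a digit (captured as 'tail'); then one or more of a word character (captured); then exactly 4 of a literal 'n', then one or more of a character in [2-6] (captured as 'head'); then 2 to 5 of one of [bjel], then zero or more of a digit (lazy), then optionally the literal 'z' (captured).
Because the quantifier is non-greedy, it stops expanding at the earliest point where the rest of the pattern can succeed.
Matches: at [4:19] → '461GPnnnnn655le'.
Every occurrence is swapped for ''.

'lpbb9893zeih'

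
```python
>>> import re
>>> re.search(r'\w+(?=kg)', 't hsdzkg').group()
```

Because the assertion is zero-width, the text it checks is not consumed and won't appear in the result.
The match spans [2:6] → 'hsdz'.

'hsdz'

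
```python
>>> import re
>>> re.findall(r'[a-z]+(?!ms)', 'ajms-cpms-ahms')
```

The negative lookaround is zero-width — it rules out positions where the adjacent text would match, without consuming anything.
With no groups in the pattern, `findall` gives back each whole match — 3 here.

['ajms', 'cpms', 'ahms']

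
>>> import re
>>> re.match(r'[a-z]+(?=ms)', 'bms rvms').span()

(0, 1)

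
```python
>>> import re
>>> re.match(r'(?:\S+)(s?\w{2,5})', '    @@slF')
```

None

Pattern: one or more of a non-whitespace character (non-capturing group); then optionally the literal 's', then 2 to 5 of a word character (captured).
With `match`, the pattern is implicitly anchored at the beginning.
Here the pattern fails at index 0, so the call returns None.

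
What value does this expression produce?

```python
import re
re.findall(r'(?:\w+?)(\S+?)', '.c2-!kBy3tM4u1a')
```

This matches one or more of a word character (lazy) (non-capturing group); then one or more of a non-whitespace character (lazy) (captured).
Lazy quantifiers expand one character at a time until the remainder of the pattern can match.
Matches: at [1:3] match 'c2', group 1 = '2'; at [5:7] match 'kB', group 1 = 'B'; at [7:9] match 'y3', group 1 = '3'; at [9:11] match 'tM', group 1 = 'M'; at [11:13] match '4u', group 1 = 'u'; ….
`findall` collects group 1 from each match (6 total).

['2', 'B', '3', 'M', 'u', 'a']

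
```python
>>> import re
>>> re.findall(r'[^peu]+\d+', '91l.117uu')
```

Pattern: one or more of any character except [peu]; then one or more of a digit.
Since nothing is captured, `findall` lists the 1 matched substring directly.

['91l.117']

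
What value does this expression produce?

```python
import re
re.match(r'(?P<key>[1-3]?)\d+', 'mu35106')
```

`re.match` won't scan ahead — the pattern has to work from the very first character.
Here the pattern fails at index 0, so the call returns None.

None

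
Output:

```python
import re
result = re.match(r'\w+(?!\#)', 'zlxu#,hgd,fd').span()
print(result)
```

(0, 3)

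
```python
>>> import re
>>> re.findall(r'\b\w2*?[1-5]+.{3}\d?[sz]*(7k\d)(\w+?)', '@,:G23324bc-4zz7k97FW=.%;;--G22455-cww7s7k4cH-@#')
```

2 groups means the one result is a tuple of 2 captured strings — 1 here.

[('7k9', '7')]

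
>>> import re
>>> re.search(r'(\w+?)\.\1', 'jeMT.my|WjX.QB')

A backreference is literal: `\1` must see the identical characters the first group matched.
Here nothing in the string fits, so the call returns None.

None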